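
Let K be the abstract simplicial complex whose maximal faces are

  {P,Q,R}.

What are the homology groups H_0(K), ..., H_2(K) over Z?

Take the total order P < Q < R on the vertex set. Then K (dimension 2) consists of the simplices:

  0-simplices (3): P, Q, R
  1-simplices (3): PQ, PR, QR
  2-simplices (1): PQR

giving chain groups C_0 ≅ Z^3, C_1 ≅ Z^3, C_2 ≅ Z^1.

The boundary map ∂_1: C_1 → C_0 sends each edge [p,q] (with p < q) to q − p.
The 3×3 boundary matrix has rank 2 and Smith normal form diag(1,1).

∂_2: C_2 → C_1 sends each 2-simplex [p,q,r] to [q,r] − [p,r] + [p,q]. For instance
  ∂PQR = QR − PR + PQ.
This gives a 3×1 integer matrix of rank 1; reducing to Smith normal form yields diagonal entries (1).

Computing H_k = (kernel of ∂_k) / (image of ∂_{k+1}):

  H_0: rank C_0 − rank ∂_1 = 3 − 2 = 1, and the invariant factors of ∂_1 are all 1, so H_0 = Z.
  H_1: rank ker ∂_1 − rank ∂_2 = (3 − 2) − 1 = 0, and the invariant factors of ∂_2 are all 1, so H_1 = 0.
  H_2: rank ker ∂_2 − rank ∂_3 = (1 − 1) − 0 = 0, and there is no ∂_3, so H_2 = 0.

H_0 = Z,  H_1 = 0,  H_2 = 0.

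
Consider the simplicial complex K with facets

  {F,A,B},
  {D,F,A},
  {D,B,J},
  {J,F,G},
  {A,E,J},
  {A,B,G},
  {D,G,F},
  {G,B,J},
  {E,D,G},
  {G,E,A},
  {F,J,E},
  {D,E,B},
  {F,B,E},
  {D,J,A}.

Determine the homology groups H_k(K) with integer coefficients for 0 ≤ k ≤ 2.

H_0 ≅ Z,  H_1 ≅ Z^2,  H_2 ≅ Z.

Take the total order A < B < D < E < F < G < J on the vertex set. Then K (dimension 2) consists of the simplices:

  0-simplices (7): A, B, D, E, F, G, J
  1-simplices (21): AB, AD, AE, AF, AG, AJ, BD, BE, BF, BG, BJ, DE, DF, DG, DJ, EF, EG, EJ, FG, FJ, GJ
  2-simplices (14): ABF, ABG, ADF, ADJ, AEG, AEJ, BDE, BDJ, BEF, BGJ, DEG, DFG, EFJ, FGJ

giving chain groups C_0 ≅ Z^7, C_1 ≅ Z^21, C_2 ≅ Z^14.

The boundary map ∂_1: C_1 → C_0 is given by ∂[p,q] = [q] − [p]. For instance
  ∂DE = E − D.
As a 7×21 matrix over Z this has rank 6, with invariant factors (1,1,1,1,1,1).

Boundary ∂_2: C_2 → C_1 maps a triangle to the signed sum of its edges. For instance
  ∂AEG = EG − AG + AE,
  ∂ABG = BG − AG + AB.
This gives a 21×14 integer matrix of rank 13; reducing to Smith normal form yields diagonal entries (1,1,1,1,1,1,1,1,1,1,1,1,1).

Reading off H_k = ker ∂_k / im ∂_{k+1}:

  H_0: rank C_0 − rank ∂_1 = 7 − 6 = 1, and the invariant factors of ∂_1 are all 1, so H_0 = Z.
  H_1: rank ker ∂_1 − rank ∂_2 = (21 − 6) − 13 = 2, and the invariant factors of ∂_2 are all 1, so H_1 = Z^2.
  H_2: rank ker ∂_2 − rank ∂_3 = (14 − 13) − 0 = 1, and there is no ∂_3, so H_2 = Z.

As a check, the Euler characteristic is 7 − 21 + 14 = 0, which agrees with 1 − 2 + 1 = 0.
(K is a triangulation of the torus T^2.)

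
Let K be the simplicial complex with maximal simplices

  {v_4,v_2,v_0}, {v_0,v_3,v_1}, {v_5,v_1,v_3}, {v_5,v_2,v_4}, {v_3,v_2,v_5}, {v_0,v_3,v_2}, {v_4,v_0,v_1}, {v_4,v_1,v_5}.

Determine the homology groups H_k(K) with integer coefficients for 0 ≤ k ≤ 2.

H_0 = Z,  H_1 = 0,  H_2 = Z.

K has 6 vertices, 12 edges, 8 triangles.
rank ∂_0 = 0, rank ∂_1 = 5 ⇒ b_0 = 6 − 0 − 5 = 1; all invariant factors of ∂_1 are 1 so no torsion. So H_0 = Z.
rank ∂_1 = 5, rank ∂_2 = 7 ⇒ b_1 = 12 − 5 − 7 = 0; all invariant factors of ∂_2 are 1 so no torsion. So H_1 = 0.
rank ∂_2 = 7, rank ∂_3 = 0 ⇒ b_2 = 8 − 7 − 0 = 1. So H_2 = Z.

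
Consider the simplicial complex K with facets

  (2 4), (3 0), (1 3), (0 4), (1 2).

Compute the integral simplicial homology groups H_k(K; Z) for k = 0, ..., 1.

Order the vertices as 0 < 1 < 2 < 3 < 4. Listing each simplex with vertices in this order, K has dimension 1 with simplices:

  0-simplices (5): [0], [1], [2], [3], [4]
  1-simplices (5): [0,3], [0,4], [1,2], [1,3], [2,4]

giving chain groups C_0 ≅ Z^5, C_1 ≅ Z^5.

The boundary map ∂_1: C_1 → C_0 maps an edge to its endpoints' difference, ∂[p,q] = q − p. For instance
  ∂[0,3] = [3] − [0].
This gives a 5×5 integer matrix of rank 4; reducing to Smith normal form yields diagonal entries (1,1,1,1).

Reading off H_k = ker ∂_k / im ∂_{k+1}:

  H_0: rank C_0 − rank ∂_1 = 5 − 4 = 1, and the invariant factors of ∂_1 are all 1, so H_0 ≅ Z.
  H_1: rank ker ∂_1 − rank ∂_2 = (5 − 4) − 0 = 1, and there is no ∂_2, so H_1 ≅ Z.

H_0 ≅ Z,  H_1 ≅ Z.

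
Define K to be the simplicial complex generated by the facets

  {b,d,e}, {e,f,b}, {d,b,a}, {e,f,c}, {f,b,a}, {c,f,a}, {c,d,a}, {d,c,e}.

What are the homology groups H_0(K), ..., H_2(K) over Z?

K has 6 vertices, 12 edges, 8 triangles.
rank ∂_0 = 0, rank ∂_1 = 5 ⇒ b_0 = 6 − 0 − 5 = 1; all invariant factors of ∂_1 are 1 so no torsion. So H_0 ≅ Z.
rank ∂_1 = 5, rank ∂_2 = 7 ⇒ b_1 = 12 − 5 − 7 = 0; all invariant factors of ∂_2 are 1 so no torsion. So H_1 ≅ 0.
rank ∂_2 = 7, rank ∂_3 = 0 ⇒ b_2 = 8 − 7 − 0 = 1. So H_2 ≅ Z.

H_0 ≅ Z,  H_1 = 0,  H_2 ≅ Z.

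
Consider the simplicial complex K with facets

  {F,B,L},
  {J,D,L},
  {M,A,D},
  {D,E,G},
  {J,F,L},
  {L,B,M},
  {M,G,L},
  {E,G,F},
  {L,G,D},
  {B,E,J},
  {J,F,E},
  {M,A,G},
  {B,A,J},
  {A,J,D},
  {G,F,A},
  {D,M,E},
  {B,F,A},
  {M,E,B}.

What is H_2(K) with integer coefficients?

H_2 ≅ 0.

Fix the vertex order A < B < D < E < F < G < J < L < M and write every simplex with vertices in increasing order. Then dim K = 2 and the simplices of K are:

  0-simplices (9): A, B, D, E, F, G, J, L, M
  1-simplices (27): AB, AD, AF, AG, AJ, AM, BE, BF, BJ, BL, BM, DE, DG, DJ, DL, DM, EF, EG, EJ, EM, FG, FJ, FL, GL, GM, JL, LM
  2-simplices (18): ABF, ABJ, ADJ, ADM, AFG, AGM, BEJ, BEM, BFL, BLM, DEG, DEM, DGL, DJL, EFG, EFJ, FJL, GLM

giving chain groups C_0 ≅ Z^9, C_1 ≅ Z^27, C_2 ≅ Z^18.

The boundary map ∂_1: C_1 → C_0 sends each edge [p,q] (with p < q) to q − p. For instance
  ∂FL = L − F.
As a 9×27 matrix over Z this has rank 8, with invariant factors (1,1,1,1,1,1,1,1).

∂_2: C_2 → C_1 maps a triangle to the signed sum of its edges. For instance
  ∂EFJ = FJ − EJ + EF,
  ∂EFG = FG − EG + EF.
This gives a 27×18 integer matrix of rank 18; reducing to Smith normal form yields diagonal entries (1,1,1,1,1,1,1,1,1,1,1,1,1,1,1,1,1,2).

Reading off H_k = ker ∂_k / im ∂_{k+1}:

  H_2: rank ker ∂_2 − rank ∂_3 = (18 − 18) − 0 = 0, and there is no ∂_3, so H_2 ≅ 0.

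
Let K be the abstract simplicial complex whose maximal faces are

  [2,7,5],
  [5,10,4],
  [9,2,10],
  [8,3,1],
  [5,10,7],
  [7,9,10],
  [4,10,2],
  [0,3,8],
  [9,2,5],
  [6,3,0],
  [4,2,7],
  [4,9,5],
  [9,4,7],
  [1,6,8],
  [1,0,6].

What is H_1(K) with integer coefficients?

Fix the vertex order 0 < 1 < 2 < 3 < 4 < 5 < 6 < 7 < 8 < 9 < 10 and write every simplex with vertices in increasing order. Then dim K = 2 and the simplices of K are:

  0-simplices (11): [0], [1], [2], [3], [4], [5], [6], [7], [8], [9], [10]
  1-simplices (25): (25 of them)
  2-simplices (15): [0,1,6], [0,3,6], [0,3,8], [1,3,8], [1,6,8], [2,4,7], [2,4,10], [2,5,7], [2,5,9], [2,9,10], [4,5,9], [4,5,10], [4,7,9], [5,7,10], [7,9,10]

giving chain groups C_0 ≅ Z^11, C_1 ≅ Z^25, C_2 ≅ Z^15.

∂_1: C_1 → C_0 sends each edge [p,q] (with p < q) to q − p.
As a 11×25 matrix over Z this has rank 9, with invariant factors (1,1,1,1,1,1,1,1,1).

The boundary map ∂_2: C_2 → C_1 acts by ∂[p,q,r] = [q,r] − [p,r] + [p,q]. For instance
  ∂[4,7,9] = [7,9] − [4,9] + [4,7],
  ∂[1,3,8] = [3,8] − [1,8] + [1,3].
The resulting 25×15 matrix has rank 15, and its Smith normal form has invariant factors (1,1,1,1,1,1,1,1,1,1,1,1,1,1,2).

Computing H_k = (kernel of ∂_k) / (image of ∂_{k+1}):

  H_1: rank ker ∂_1 − rank ∂_2 = (25 − 9) − 15 = 1, and ∂_2 has invariant factor 2 > 1, so H_1 ≅ Z ⊕ Z/2Z.

H_1 = Z ⊕ Z/2Z.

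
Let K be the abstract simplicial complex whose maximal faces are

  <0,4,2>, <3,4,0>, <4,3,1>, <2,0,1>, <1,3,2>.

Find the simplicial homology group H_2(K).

H_2 = 0.

We work with the vertex ordering 0 < 1 < 2 < 3 < 4. The simplices of K, each written with vertices in increasing order, are:

  0-simplices (5): [0], [1], [2], [3], [4]
  1-simplices (10): [0,1], [0,2], [0,3], [0,4], [1,2], [1,3], [1,4], [2,3], [2,4], [3,4]
  2-simplices (5): [0,1,2], [0,2,4], [0,3,4], [1,2,3], [1,3,4]

Hence C_0 ≅ Z^5, C_1 ≅ Z^10, C_2 ≅ Z^5.

Boundary ∂_1: C_1 → C_0 is given by ∂[p,q] = [q] − [p]. For instance
  ∂[0,1] = [1] − [0].
The 5×10 boundary matrix has rank 4 and Smith normal form diag(1,1,1,1).

Boundary ∂_2: C_2 → C_1 maps a triangle to the signed sum of its edges. For instance
  ∂[1,2,3] = [2,3] − [1,3] + [1,2],
  ∂[0,2,4] = [2,4] − [0,4] + [0,2].
As a 10×5 matrix over Z this has rank 5, with invariant factors (1,1,1,1,1).

Now H_k = ker ∂_k / im ∂_{k+1}, so:

  H_2: rank ker ∂_2 − rank ∂_3 = (5 − 5) − 0 = 0, and there is no ∂_3, so H_2 ≅ 0.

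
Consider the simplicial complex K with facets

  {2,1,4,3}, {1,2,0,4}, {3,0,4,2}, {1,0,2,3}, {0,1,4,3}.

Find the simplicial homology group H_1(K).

We work with the vertex ordering 0 < 1 < 2 < 3 < 4. The simplices of K, each written with vertices in increasing order, are:

  0-simplices (5): [0], [1], [2], [3], [4]
  1-simplices (10): [0,1], [0,2], [0,3], [0,4], [1,2], [1,3], [1,4], [2,3], [2,4], [3,4]
  2-simplices (10): [0,1,2], [0,1,3], [0,1,4], [0,2,3], [0,2,4], [0,3,4], [1,2,3], [1,2,4], [1,3,4], [2,3,4]
  3-simplices (5): [0,1,2,3], [0,1,2,4], [0,1,3,4], [0,2,3,4], [1,2,3,4]

Hence C_0 ≅ Z^5, C_1 ≅ Z^10, C_2 ≅ Z^10, C_3 ≅ Z^5.

Boundary ∂_1: C_1 → C_0 is given by ∂[p,q] = [q] − [p].
The 5×10 boundary matrix has rank 4 and Smith normal form diag(1,1,1,1).

∂_2: C_2 → C_1 acts by ∂[p,q,r] = [q,r] − [p,r] + [p,q]. For instance
  ∂[0,1,3] = [1,3] − [0,3] + [0,1],
  ∂[1,2,4] = [2,4] − [1,4] + [1,2].
The 10×10 boundary matrix has rank 6 and Smith normal form diag(1,1,1,1,1,1).

∂_3: C_3 → C_2 sends each 3-simplex σ to the alternating sum Σ_i (−1)^i (σ with its i-th vertex removed). For instance
  ∂[0,1,2,4] = [1,2,4] − [0,2,4] + [0,1,4] − [0,1,2],
  ∂[0,1,3,4] = [1,3,4] − [0,3,4] + [0,1,4] − [0,1,3].
The 10×5 boundary matrix has rank 4 and Smith normal form diag(1,1,1,1).

From H_k ≅ ker(∂_k) / im(∂_{k+1}) we obtain:

  H_1: rank ker ∂_1 − rank ∂_2 = (10 − 4) − 6 = 0, and the invariant factors of ∂_2 are all 1, so H_1 = 0.

H_1 ≅ 0.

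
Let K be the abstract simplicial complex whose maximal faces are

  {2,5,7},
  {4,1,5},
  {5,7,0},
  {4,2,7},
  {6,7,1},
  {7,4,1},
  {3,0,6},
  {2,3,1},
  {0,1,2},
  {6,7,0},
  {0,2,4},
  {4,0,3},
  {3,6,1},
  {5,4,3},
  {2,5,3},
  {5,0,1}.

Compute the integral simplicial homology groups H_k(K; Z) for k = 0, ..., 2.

Fix the vertex order 0 < 1 < 2 < 3 < 4 < 5 < 6 < 7 and write every simplex with vertices in increasing order. Then dim K = 2 and the simplices of K are:

  0-simplices (8): [0], [1], [2], [3], [4], [5], [6], [7]
  1-simplices (24): (24 of them)
  2-simplices (16): [0,1,2], [0,1,5], [0,2,4], [0,3,4], [0,3,6], [0,5,7], [0,6,7], [1,2,3], [1,3,6], [1,4,5], [1,4,7], [1,6,7], [2,3,5], [2,4,7], [2,5,7], [3,4,5]

so the chain groups are C_0 ≅ Z^8, C_1 ≅ Z^24, C_2 ≅ Z^16.

Boundary ∂_1: C_1 → C_0 maps an edge to its endpoints' difference, ∂[p,q] = q − p. For instance
  ∂[0,2] = [2] − [0].
This gives a 8×24 integer matrix of rank 7; reducing to Smith normal form yields diagonal entries (1,1,1,1,1,1,1).

The boundary map ∂_2: C_2 → C_1 maps a triangle to the signed sum of its edges. For instance
  ∂[2,5,7] = [5,7] − [2,7] + [2,5],
  ∂[0,6,7] = [6,7] − [0,7] + [0,6].
The resulting 24×16 matrix has rank 15, and its Smith normal form has invariant factors (1,1,1,1,1,1,1,1,1,1,1,1,1,1,1).

Computing H_k = (kernel of ∂_k) / (image of ∂_{k+1}):

  H_0: rank C_0 − rank ∂_1 = 8 − 7 = 1, and the invariant factors of ∂_1 are all 1, so H_0 = Z.
  H_1: rank ker ∂_1 − rank ∂_2 = (24 − 7) − 15 = 2, and the invariant factors of ∂_2 are all 1, so H_1 = Z^2.
  H_2: rank ker ∂_2 − rank ∂_3 = (16 − 15) − 0 = 1, and there is no ∂_3, so H_2 = Z.

As a check, the Euler characteristic is 8 − 24 + 16 = 0, which agrees with 1 − 2 + 1 = 0.
(K is a triangulation of the torus T^2.)

H_0 ≅ Z,  H_1 ≅ Z^2,  H_2 ≅ Z.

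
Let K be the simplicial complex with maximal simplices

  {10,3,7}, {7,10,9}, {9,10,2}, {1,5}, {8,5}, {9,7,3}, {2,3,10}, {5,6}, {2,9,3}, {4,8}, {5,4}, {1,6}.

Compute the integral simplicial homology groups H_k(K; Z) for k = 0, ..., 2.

Order the vertices as 1 < 2 < 3 < 4 < 5 < 6 < 7 < 8 < 9 < 10. Listing each simplex with vertices in this order, K has dimension 2 with simplices:

  0-simplices (10): [1], [2], [3], [4], [5], [6], [7], [8], [9], [10]
  1-simplices (15): [1,5], [1,6], [2,3], [2,9], [2,10], [3,7], [3,9], [3,10], [4,5], [4,8], [5,6], [5,8], [7,9], [7,10], [9,10]
  2-simplices (6): [2,3,9], [2,3,10], [2,9,10], [3,7,9], [3,7,10], [7,9,10]

Hence C_0 ≅ Z^10, C_1 ≅ Z^15, C_2 ≅ Z^6.

The boundary map ∂_1: C_1 → C_0 is given by ∂[p,q] = [q] − [p]. For instance
  ∂[4,5] = [5] − [4].
As a 10×15 matrix over Z this has rank 8, with invariant factors (1,1,1,1,1,1,1,1).

Boundary ∂_2: C_2 → C_1 sends each 2-simplex [p,q,r] to [q,r] − [p,r] + [p,q]. For instance
  ∂[2,3,10] = [3,10] − [2,10] + [2,3],
  ∂[3,7,9] = [7,9] − [3,9] + [3,7].
The resulting 15×6 matrix has rank 5, and its Smith normal form has invariant factors (1,1,1,1,1).

Computing H_k = (kernel of ∂_k) / (image of ∂_{k+1}):

  H_0: rank C_0 − rank ∂_1 = 10 − 8 = 2, and the invariant factors of ∂_1 are all 1, so H_0 = Z^2.
  H_1: rank ker ∂_1 − rank ∂_2 = (15 − 8) − 5 = 2, and the invariant factors of ∂_2 are all 1, so H_1 = Z^2.
  H_2: rank ker ∂_2 − rank ∂_3 = (6 − 5) − 0 = 1, and there is no ∂_3, so H_2 = Z.

H_0 ≅ Z^2,  H_1 ≅ Z^2,  H_2 ≅ Z.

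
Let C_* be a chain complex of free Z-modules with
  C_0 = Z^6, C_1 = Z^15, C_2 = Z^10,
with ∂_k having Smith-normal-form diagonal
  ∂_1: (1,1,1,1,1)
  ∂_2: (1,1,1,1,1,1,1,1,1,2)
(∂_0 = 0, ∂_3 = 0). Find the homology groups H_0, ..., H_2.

H_0: b_0 = 6 − 0 − 5 = 1; torsion from ∂_1 factors > 1: none. So H_0 ≅ Z.
H_1: b_1 = 15 − 5 − 10 = 0; torsion from ∂_2 factors > 1: [2]. So H_1 ≅ Z/2.
H_2: b_2 = 10 − 10 − 0 = 0; torsion from ∂_3 factors > 1: none. So H_2 ≅ 0.

H_0 ≅ Z,  H_1 ≅ Z/2,  H_2 = 0.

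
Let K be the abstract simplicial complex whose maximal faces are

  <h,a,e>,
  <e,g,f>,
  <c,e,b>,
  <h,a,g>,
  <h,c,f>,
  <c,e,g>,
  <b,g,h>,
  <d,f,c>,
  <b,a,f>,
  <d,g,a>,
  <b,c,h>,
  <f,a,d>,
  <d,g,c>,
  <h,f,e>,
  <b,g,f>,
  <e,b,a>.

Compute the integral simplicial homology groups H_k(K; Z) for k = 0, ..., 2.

H_0 = Z,  H_1 = Z^2,  H_2 = Z.

We work with the vertex ordering a < b < c < d < e < f < g < h. The simplices of K, each written with vertices in increasing order, are:

  0-simplices (8): a, b, c, d, e, f, g, h
  1-simplices (24): ab, ad, ae, af, ag, ah, bc, be, bf, bg, bh, cd, ce, cf, cg, ch, df, dg, ef, eg, eh, fg, fh, gh
  2-simplices (16): abe, abf, adf, adg, aeh, agh, bce, bch, bfg, bgh, cdf, cdg, ceg, cfh, efg, efh

Hence C_0 ≅ Z^8, C_1 ≅ Z^24, C_2 ≅ Z^16.

Boundary ∂_1: C_1 → C_0 is given by ∂[p,q] = [q] − [p]. For instance
  ∂ab = b − a.
The resulting 8×24 matrix has rank 7, and its Smith normal form has invariant factors (1,1,1,1,1,1,1).

Boundary ∂_2: C_2 → C_1 maps a triangle to the signed sum of its edges. For instance
  ∂bch = ch − bh + bc,
  ∂abe = be − ae + ab.
The 24×16 boundary matrix has rank 15 and Smith normal form diag(1,1,1,1,1,1,1,1,1,1,1,1,1,1,1).

Computing H_k = (kernel of ∂_k) / (image of ∂_{k+1}):

  H_0: rank C_0 − rank ∂_1 = 8 − 7 = 1, and the invariant factors of ∂_1 are all 1, so H_0 = Z.
  H_1: rank ker ∂_1 − rank ∂_2 = (24 − 7) − 15 = 2, and the invariant factors of ∂_2 are all 1, so H_1 = Z^2.
  H_2: rank ker ∂_2 − rank ∂_3 = (16 − 15) − 0 = 1, and there is no ∂_3, so H_2 = Z.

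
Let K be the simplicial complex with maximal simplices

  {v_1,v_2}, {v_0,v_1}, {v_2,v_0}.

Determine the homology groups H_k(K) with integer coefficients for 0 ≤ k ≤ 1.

K has 3 vertices, 3 edges.
rank ∂_0 = 0, rank ∂_1 = 2 ⇒ b_0 = 3 − 0 − 2 = 1; all invariant factors of ∂_1 are 1 so no torsion. So H_0 ≅ Z.
rank ∂_1 = 2, rank ∂_2 = 0 ⇒ b_1 = 3 − 2 − 0 = 1. So H_1 ≅ Z.

H_0 = Z,  H_1 = Z.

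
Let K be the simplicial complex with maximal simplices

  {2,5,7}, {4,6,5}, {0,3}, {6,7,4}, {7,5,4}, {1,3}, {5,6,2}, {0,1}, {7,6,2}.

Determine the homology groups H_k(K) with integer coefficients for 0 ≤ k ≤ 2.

Take the total order 0 < 1 < 2 < 3 < 4 < 5 < 6 < 7 on the vertex set. Then K (dimension 2) consists of the simplices:

  0-simplices (8): [0], [1], [2], [3], [4], [5], [6], [7]
  1-simplices (12): [0,1], [0,3], [1,3], [2,5], [2,6], [2,7], [4,5], [4,6], [4,7], [5,6], [5,7], [6,7]
  2-simplices (6): [2,5,6], [2,5,7], [2,6,7], [4,5,6], [4,5,7], [4,6,7]

giving chain groups C_0 ≅ Z^8, C_1 ≅ Z^12, C_2 ≅ Z^6.

Boundary ∂_1: C_1 → C_0 maps an edge to its endpoints' difference, ∂[p,q] = q − p.
As a 8×12 matrix over Z this has rank 6, with invariant factors (1,1,1,1,1,1).

Boundary ∂_2: C_2 → C_1 maps a triangle to the signed sum of its edges. For instance
  ∂[4,5,6] = [5,6] − [4,6] + [4,5],
  ∂[2,6,7] = [6,7] − [2,7] + [2,6].
This gives a 12×6 integer matrix of rank 5; reducing to Smith normal form yields diagonal entries (1,1,1,1,1).

Reading off H_k = ker ∂_k / im ∂_{k+1}:

  H_0: rank C_0 − rank ∂_1 = 8 − 6 = 2, and the invariant factors of ∂_1 are all 1, so H_0 = Z^2.
  H_1: rank ker ∂_1 − rank ∂_2 = (12 − 6) − 5 = 1, and the invariant factors of ∂_2 are all 1, so H_1 = Z.
  H_2: rank ker ∂_2 − rank ∂_3 = (6 − 5) − 0 = 1, and there is no ∂_3, so H_2 = Z.

H_0 ≅ Z^2,  H_1 ≅ Z,  H_2 ≅ Z.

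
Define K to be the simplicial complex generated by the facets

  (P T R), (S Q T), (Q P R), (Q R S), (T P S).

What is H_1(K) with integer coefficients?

Take the total order P < Q < R < S < T on the vertex set. Then K (dimension 2) consists of the simplices:

  0-simplices (5): P, Q, R, S, T
  1-simplices (10): PQ, PR, PS, PT, QR, QS, QT, RS, RT, ST
  2-simplices (5): PQR, PRT, PST, QRS, QST

giving chain groups C_0 ≅ Z^5, C_1 ≅ Z^10, C_2 ≅ Z^5.

∂_1: C_1 → C_0 maps an edge to its endpoints' difference, ∂[p,q] = q − p.
This gives a 5×10 integer matrix of rank 4; reducing to Smith normal form yields diagonal entries (1,1,1,1).

∂_2: C_2 → C_1 maps a triangle to the signed sum of its edges. For instance
  ∂QRS = RS − QS + QR,
  ∂PQR = QR − PR + PQ.
The 10×5 boundary matrix has rank 5 and Smith normal form diag(1,1,1,1,1).

From H_k ≅ ker(∂_k) / im(∂_{k+1}) we obtain:

  H_1: rank ker ∂_1 − rank ∂_2 = (10 − 4) − 5 = 1, and the invariant factors of ∂_2 are all 1, so H_1 ≅ Z.

H_1 = Z.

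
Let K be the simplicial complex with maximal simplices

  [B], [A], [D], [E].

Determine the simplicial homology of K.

We work with the vertex ordering A < B < D < E. The simplices of K, each written with vertices in increasing order, are:

  0-simplices (4): A, B, D, E

giving chain groups C_0 ≅ Z^4.

Now H_k = ker ∂_k / im ∂_{k+1}, so:

  H_0: rank C_0 − rank ∂_1 = 4 − 0 = 4, and there is no ∂_1, so H_0 = Z^4.

(K is a triangulation of a set of 4 points.)

H_0 = Z^4.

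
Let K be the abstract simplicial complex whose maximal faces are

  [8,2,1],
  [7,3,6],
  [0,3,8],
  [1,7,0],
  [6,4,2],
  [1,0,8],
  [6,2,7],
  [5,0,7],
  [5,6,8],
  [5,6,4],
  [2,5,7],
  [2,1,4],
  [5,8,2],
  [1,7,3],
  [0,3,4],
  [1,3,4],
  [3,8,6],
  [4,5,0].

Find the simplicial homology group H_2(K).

Fix the vertex order 0 < 1 < 2 < 3 < 4 < 5 < 6 < 7 < 8 and write every simplex with vertices in increasing order. Then dim K = 2 and the simplices of K are:

  0-simplices (9): [0], [1], [2], [3], [4], [5], [6], [7], [8]
  1-simplices (27): (27 of them)
  2-simplices (18): [0,1,7], [0,1,8], [0,3,4], [0,3,8], [0,4,5], [0,5,7], [1,2,4], [1,2,8], [1,3,4], [1,3,7], [2,4,6], [2,5,7], [2,5,8], [2,6,7], [3,6,7], [3,6,8], [4,5,6], [5,6,8]

so the chain groups are C_0 ≅ Z^9, C_1 ≅ Z^27, C_2 ≅ Z^18.

Boundary ∂_1: C_1 → C_0 sends each edge [p,q] (with p < q) to q − p.
This gives a 9×27 integer matrix of rank 8; reducing to Smith normal form yields diagonal entries (1,1,1,1,1,1,1,1).

The boundary map ∂_2: C_2 → C_1 sends each 2-simplex [p,q,r] to [q,r] − [p,r] + [p,q]. For instance
  ∂[2,6,7] = [6,7] − [2,7] + [2,6],
  ∂[0,3,4] = [3,4] − [0,4] + [0,3].
The resulting 27×18 matrix has rank 18, and its Smith normal form has invariant factors (1,1,1,1,1,1,1,1,1,1,1,1,1,1,1,1,1,2).

Now H_k = ker ∂_k / im ∂_{k+1}, so:

  H_2: rank ker ∂_2 − rank ∂_3 = (18 − 18) − 0 = 0, and there is no ∂_3, so H_2 = 0.

H_2 = 0.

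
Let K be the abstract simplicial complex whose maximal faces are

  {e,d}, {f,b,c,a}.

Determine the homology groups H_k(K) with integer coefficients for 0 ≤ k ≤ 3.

H_0 = Z^2,  H_1 = 0,  H_2 = 0,  H_3 = 0.

Order the vertices as a < b < c < d < e < f. Listing each simplex with vertices in this order, K has dimension 3 with simplices:

  0-simplices (6): a, b, c, d, e, f
  1-simplices (7): ab, ac, af, bc, bf, cf, de
  2-simplices (4): abc, abf, acf, bcf
  3-simplices (1): abcf

Hence C_0 ≅ Z^6, C_1 ≅ Z^7, C_2 ≅ Z^4, C_3 ≅ Z^1.

The boundary map ∂_1: C_1 → C_0 is given by ∂[p,q] = [q] − [p]. For instance
  ∂cf = f − c.
The 6×7 boundary matrix has rank 4 and Smith normal form diag(1,1,1,1).

Boundary ∂_2: C_2 → C_1 acts by ∂[p,q,r] = [q,r] − [p,r] + [p,q]. For instance
  ∂acf = cf − af + ac,
  ∂abf = bf − af + ab.
The resulting 7×4 matrix has rank 3, and its Smith normal form has invariant factors (1,1,1).

Boundary ∂_3: C_3 → C_2 sends each 3-simplex σ to the alternating sum Σ_i (−1)^i (σ with its i-th vertex removed). For instance
  ∂abcf = bcf − acf + abf − abc.
This gives a 4×1 integer matrix of rank 1; reducing to Smith normal form yields diagonal entries (1).

Reading off H_k = ker ∂_k / im ∂_{k+1}:

  H_0: rank C_0 − rank ∂_1 = 6 − 4 = 2, and the invariant factors of ∂_1 are all 1, so H_0 ≅ Z^2.
  H_1: rank ker ∂_1 − rank ∂_2 = (7 − 4) − 3 = 0, and the invariant factors of ∂_2 are all 1, so H_1 ≅ 0.
  H_2: rank ker ∂_2 − rank ∂_3 = (4 − 3) − 1 = 0, and the invariant factors of ∂_3 are all 1, so H_2 ≅ 0.
  H_3: rank ker ∂_3 − rank ∂_4 = (1 − 1) − 0 = 0, and there is no ∂_4, so H_3 ≅ 0.

As a check, the Euler characteristic is 6 − 7 + 4 − 1 = 2, which agrees with 2 − 0 + 0 − 0 = 2.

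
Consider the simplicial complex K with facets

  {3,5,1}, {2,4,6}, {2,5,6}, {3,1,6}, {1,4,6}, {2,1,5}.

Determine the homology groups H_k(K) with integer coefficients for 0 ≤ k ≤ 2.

H_0 ≅ Z,  H_1 ≅ Z,  H_2 = 0.

Fix the vertex order 1 < 2 < 3 < 4 < 5 < 6 and write every simplex with vertices in increasing order. Then dim K = 2 and the simplices of K are:

  0-simplices (6): [1], [2], [3], [4], [5], [6]
  1-simplices (12): [1,2], [1,3], [1,4], [1,5], [1,6], [2,4], [2,5], [2,6], [3,5], [3,6], [4,6], [5,6]
  2-simplices (6): [1,2,5], [1,3,5], [1,3,6], [1,4,6], [2,4,6], [2,5,6]

so the chain groups are C_0 ≅ Z^6, C_1 ≅ Z^12, C_2 ≅ Z^6.

Boundary ∂_1: C_1 → C_0 is given by ∂[p,q] = [q] − [p]. For instance
  ∂[1,5] = [5] − [1].
The resulting 6×12 matrix has rank 5, and its Smith normal form has invariant factors (1,1,1,1,1).

The boundary map ∂_2: C_2 → C_1 acts by ∂[p,q,r] = [q,r] − [p,r] + [p,q]. For instance
  ∂[1,4,6] = [4,6] − [1,6] + [1,4],
  ∂[2,5,6] = [5,6] − [2,6] + [2,5].
This gives a 12×6 integer matrix of rank 6; reducing to Smith normal form yields diagonal entries (1,1,1,1,1,1).

Now H_k = ker ∂_k / im ∂_{k+1}, so:

  H_0: rank C_0 − rank ∂_1 = 6 − 5 = 1, and the invariant factors of ∂_1 are all 1, so H_0 = Z.
  H_1: rank ker ∂_1 − rank ∂_2 = (12 − 5) − 6 = 1, and the invariant factors of ∂_2 are all 1, so H_1 = Z.
  H_2: rank ker ∂_2 − rank ∂_3 = (6 − 6) − 0 = 0, and there is no ∂_3, so H_2 = 0.

As a check, the Euler characteristic is 6 − 12 + 6 = 0, which agrees with 1 − 1 + 0 = 0.
(K is a triangulation of the cylinder S^1 x I.)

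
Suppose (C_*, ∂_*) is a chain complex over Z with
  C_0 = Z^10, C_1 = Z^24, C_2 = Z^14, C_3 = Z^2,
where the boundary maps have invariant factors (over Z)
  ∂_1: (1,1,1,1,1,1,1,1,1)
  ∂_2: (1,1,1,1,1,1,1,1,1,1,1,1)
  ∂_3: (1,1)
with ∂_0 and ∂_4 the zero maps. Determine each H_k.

H_0: b_0 = 10 − 0 − 9 = 1; torsion from ∂_1 factors > 1: none. So H_0 ≅ Z.
H_1: b_1 = 24 − 9 − 12 = 3; torsion from ∂_2 factors > 1: none. So H_1 ≅ Z^3.
H_2: b_2 = 14 − 12 − 2 = 0; torsion from ∂_3 factors > 1: none. So H_2 ≅ 0.
H_3: b_3 = 2 − 2 − 0 = 0; torsion from ∂_4 factors > 1: none. So H_3 ≅ 0.

H_0 ≅ Z,  H_1 ≅ Z^3,  H_2 = 0,  H_3 = 0.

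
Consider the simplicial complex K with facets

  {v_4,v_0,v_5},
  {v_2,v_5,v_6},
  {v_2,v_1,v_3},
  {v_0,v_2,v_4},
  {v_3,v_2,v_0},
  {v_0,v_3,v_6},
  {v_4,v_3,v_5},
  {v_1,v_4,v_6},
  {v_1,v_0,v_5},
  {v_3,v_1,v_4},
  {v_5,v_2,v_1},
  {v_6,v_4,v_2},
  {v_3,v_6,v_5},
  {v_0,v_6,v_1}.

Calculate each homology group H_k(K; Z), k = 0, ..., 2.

K has 7 vertices, 21 edges, 14 triangles.
rank ∂_0 = 0, rank ∂_1 = 6 ⇒ b_0 = 7 − 0 − 6 = 1; all invariant factors of ∂_1 are 1 so no torsion. So H_0 ≅ Z.
rank ∂_1 = 6, rank ∂_2 = 13 ⇒ b_1 = 21 − 6 − 13 = 2; all invariant factors of ∂_2 are 1 so no torsion. So H_1 ≅ Z^2.
rank ∂_2 = 13, rank ∂_3 = 0 ⇒ b_2 = 14 − 13 − 0 = 1. So H_2 ≅ Z.

H_0 = Z,  H_1 = Z^2,  H_2 = Z.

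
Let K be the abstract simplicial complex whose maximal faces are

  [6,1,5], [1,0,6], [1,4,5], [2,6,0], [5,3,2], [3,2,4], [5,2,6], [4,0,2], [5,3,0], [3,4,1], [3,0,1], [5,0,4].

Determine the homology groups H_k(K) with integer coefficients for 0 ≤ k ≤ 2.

H_0 ≅ Z,  H_1 ≅ Z_2,  H_2 = 0.

Fix the vertex order 0 < 1 < 2 < 3 < 4 < 5 < 6 and write every simplex with vertices in increasing order. Then dim K = 2 and the simplices of K are:

  0-simplices (7): [0], [1], [2], [3], [4], [5], [6]
  1-simplices (18): [0,1], [0,2], [0,3], [0,4], [0,5], [0,6], [1,3], [1,4], [1,5], [1,6], [2,3], [2,4], [2,5], [2,6], [3,4], [3,5], [4,5], [5,6]
  2-simplices (12): [0,1,3], [0,1,6], [0,2,4], [0,2,6], [0,3,5], [0,4,5], [1,3,4], [1,4,5], [1,5,6], [2,3,4], [2,3,5], [2,5,6]

so the chain groups are C_0 ≅ Z^7, C_1 ≅ Z^18, C_2 ≅ Z^12.

∂_1: C_1 → C_0 sends each edge [p,q] (with p < q) to q − p. For instance
  ∂[2,6] = [6] − [2].
The resulting 7×18 matrix has rank 6, and its Smith normal form has invariant factors (1,1,1,1,1,1).

The boundary map ∂_2: C_2 → C_1 acts by ∂[p,q,r] = [q,r] − [p,r] + [p,q]. For instance
  ∂[0,1,3] = [1,3] − [0,3] + [0,1],
  ∂[1,4,5] = [4,5] − [1,5] + [1,4].
The 18×12 boundary matrix has rank 12 and Smith normal form diag(1,1,1,1,1,1,1,1,1,1,1,2).

Reading off H_k = ker ∂_k / im ∂_{k+1}:

  H_0: rank C_0 − rank ∂_1 = 7 − 6 = 1, and the invariant factors of ∂_1 are all 1, so H_0 = Z.
  H_1: rank ker ∂_1 − rank ∂_2 = (18 − 6) − 12 = 0, and ∂_2 has invariant factor 2 > 1, so H_1 = Z_2.
  H_2: rank ker ∂_2 − rank ∂_3 = (12 − 12) − 0 = 0, and there is no ∂_3, so H_2 = 0.

(K is a triangulation of the real projective plane RP^2.)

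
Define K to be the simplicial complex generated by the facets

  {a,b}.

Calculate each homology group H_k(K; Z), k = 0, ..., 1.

H_0 ≅ Z,  H_1 = 0.

K has 2 vertices, 1 edge.
rank ∂_0 = 0, rank ∂_1 = 1 ⇒ b_0 = 2 − 0 − 1 = 1; all invariant factors of ∂_1 are 1 so no torsion. So H_0 = Z.
rank ∂_1 = 1, rank ∂_2 = 0 ⇒ b_1 = 1 − 1 − 0 = 0. So H_1 = 0.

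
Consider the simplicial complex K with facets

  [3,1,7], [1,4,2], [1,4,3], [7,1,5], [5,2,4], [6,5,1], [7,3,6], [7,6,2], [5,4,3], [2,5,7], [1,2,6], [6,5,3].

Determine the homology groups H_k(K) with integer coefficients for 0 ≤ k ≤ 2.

H_0 = Z,  H_1 = Z/2Z,  H_2 = 0.

Order the vertices as 1 < 2 < 3 < 4 < 5 < 6 < 7. Listing each simplex with vertices in this order, K has dimension 2 with simplices:

  0-simplices (7): [1], [2], [3], [4], [5], [6], [7]
  1-simplices (18): [1,2], [1,3], [1,4], [1,5], [1,6], [1,7], [2,4], [2,5], [2,6], [2,7], [3,4], [3,5], [3,6], [3,7], [4,5], [5,6], [5,7], [6,7]
  2-simplices (12): [1,2,4], [1,2,6], [1,3,4], [1,3,7], [1,5,6], [1,5,7], [2,4,5], [2,5,7], [2,6,7], [3,4,5], [3,5,6], [3,6,7]

giving chain groups C_0 ≅ Z^7, C_1 ≅ Z^18, C_2 ≅ Z^12.

Boundary ∂_1: C_1 → C_0 sends each edge [p,q] (with p < q) to q − p.
The resulting 7×18 matrix has rank 6, and its Smith normal form has invariant factors (1,1,1,1,1,1).

Boundary ∂_2: C_2 → C_1 acts by ∂[p,q,r] = [q,r] − [p,r] + [p,q]. For instance
  ∂[1,2,4] = [2,4] − [1,4] + [1,2],
  ∂[2,4,5] = [4,5] − [2,5] + [2,4].
The 18×12 boundary matrix has rank 12 and Smith normal form diag(1,1,1,1,1,1,1,1,1,1,1,2).

Computing H_k = (kernel of ∂_k) / (image of ∂_{k+1}):

  H_0: rank C_0 − rank ∂_1 = 7 − 6 = 1, and the invariant factors of ∂_1 are all 1, so H_0 ≅ Z.
  H_1: rank ker ∂_1 − rank ∂_2 = (18 − 6) − 12 = 0, and ∂_2 has invariant factor 2 > 1, so H_1 ≅ Z/2Z.
  H_2: rank ker ∂_2 − rank ∂_3 = (12 − 12) − 0 = 0, and there is no ∂_3, so H_2 ≅ 0.

As a check, the Euler characteristic is 7 − 18 + 12 = 1, which agrees with 1 − 0 + 0 = 1.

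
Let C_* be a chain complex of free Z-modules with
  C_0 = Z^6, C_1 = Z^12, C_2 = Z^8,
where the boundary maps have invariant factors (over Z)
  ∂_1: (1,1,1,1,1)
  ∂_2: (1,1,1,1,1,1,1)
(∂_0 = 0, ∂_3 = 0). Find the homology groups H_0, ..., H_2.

H_0: b_0 = 6 − 0 − 5 = 1; torsion from ∂_1 factors > 1: none. So H_0 = Z.
H_1: b_1 = 12 − 5 − 7 = 0; torsion from ∂_2 factors > 1: none. So H_1 = 0.
H_2: b_2 = 8 − 7 − 0 = 1; torsion from ∂_3 factors > 1: none. So H_2 = Z.

H_0 = Z,  H_1 = 0,  H_2 = Z.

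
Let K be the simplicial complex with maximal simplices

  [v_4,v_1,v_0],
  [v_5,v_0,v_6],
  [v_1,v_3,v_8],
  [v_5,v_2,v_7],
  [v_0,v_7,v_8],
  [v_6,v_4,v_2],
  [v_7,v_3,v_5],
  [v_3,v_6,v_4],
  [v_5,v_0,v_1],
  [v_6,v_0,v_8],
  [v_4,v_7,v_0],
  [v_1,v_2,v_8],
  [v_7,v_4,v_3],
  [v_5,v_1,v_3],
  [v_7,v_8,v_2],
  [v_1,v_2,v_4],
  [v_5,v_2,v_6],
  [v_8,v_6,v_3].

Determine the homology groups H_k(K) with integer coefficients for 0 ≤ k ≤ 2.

H_0 ≅ Z,  H_1 ≅ Z^2,  H_2 ≅ Z.

Order the vertices as v_0 < v_1 < v_2 < v_3 < v_4 < v_5 < v_6 < v_7 < v_8. Listing each simplex with vertices in this order, K has dimension 2 with simplices:

  0-simplices (9): [v_0], [v_1], [v_2], [v_3], [v_4], [v_5], [v_6], [v_7], [v_8]
  1-simplices (27): (27 of them)
  2-simplices (18): (18 of them)

so the chain groups are C_0 ≅ Z^9, C_1 ≅ Z^27, C_2 ≅ Z^18.

∂_1: C_1 → C_0 sends each edge [p,q] (with p < q) to q − p. For instance
  ∂[v_3,v_5] = [v_5] − [v_3].
The 9×27 boundary matrix has rank 8 and Smith normal form diag(1,1,1,1,1,1,1,1).

∂_2: C_2 → C_1 maps a triangle to the signed sum of its edges. For instance
  ∂[v_0,v_1,v_5] = [v_1,v_5] − [v_0,v_5] + [v_0,v_1],
  ∂[v_1,v_3,v_8] = [v_3,v_8] − [v_1,v_8] + [v_1,v_3].
The 27×18 boundary matrix has rank 17 and Smith normal form diag(1,1,1,1,1,1,1,1,1,1,1,1,1,1,1,1,1).

Now H_k = ker ∂_k / im ∂_{k+1}, so:

  H_0: rank C_0 − rank ∂_1 = 9 − 8 = 1, and the invariant factors of ∂_1 are all 1, so H_0 ≅ Z.
  H_1: rank ker ∂_1 − rank ∂_2 = (27 − 8) − 17 = 2, and the invariant factors of ∂_2 are all 1, so H_1 ≅ Z^2.
  H_2: rank ker ∂_2 − rank ∂_3 = (18 − 17) − 0 = 1, and there is no ∂_3, so H_2 ≅ Z.

As a check, the Euler characteristic is 9 − 27 + 18 = 0, which agrees with 1 − 2 + 1 = 0.
(K is a triangulation of the torus T^2.)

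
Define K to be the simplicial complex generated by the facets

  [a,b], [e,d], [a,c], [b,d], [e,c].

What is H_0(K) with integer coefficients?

H_0 ≅ Z.

Take the total order a < b < c < d < e on the vertex set. Then K (dimension 1) consists of the simplices:

  0-simplices (5): a, b, c, d, e
  1-simplices (5): ab, ac, bd, ce, de

giving chain groups C_0 ≅ Z^5, C_1 ≅ Z^5.

∂_1: C_1 → C_0 is given by ∂[p,q] = [q] − [p].
The resulting 5×5 matrix has rank 4, and its Smith normal form has invariant factors (1,1,1,1).

From H_k ≅ ker(∂_k) / im(∂_{k+1}) we obtain:

  H_0: rank C_0 − rank ∂_1 = 5 − 4 = 1, and the invariant factors of ∂_1 are all 1, so H_0 = Z.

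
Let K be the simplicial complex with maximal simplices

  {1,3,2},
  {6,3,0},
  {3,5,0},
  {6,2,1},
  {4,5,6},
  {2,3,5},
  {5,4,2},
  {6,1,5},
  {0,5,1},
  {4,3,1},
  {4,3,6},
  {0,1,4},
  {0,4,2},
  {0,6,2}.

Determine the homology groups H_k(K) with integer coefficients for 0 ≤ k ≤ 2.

H_0 = Z,  H_1 = Z^2,  H_2 = Z.

Order the vertices as 0 < 1 < 2 < 3 < 4 < 5 < 6. Listing each simplex with vertices in this order, K has dimension 2 with simplices:

  0-simplices (7): [0], [1], [2], [3], [4], [5], [6]
  1-simplices (21): [0,1], [0,2], [0,3], [0,4], [0,5], [0,6], [1,2], [1,3], [1,4], [1,5], [1,6], [2,3], [2,4], [2,5], [2,6], [3,4], [3,5], [3,6], [4,5], [4,6], [5,6]
  2-simplices (14): [0,1,4], [0,1,5], [0,2,4], [0,2,6], [0,3,5], [0,3,6], [1,2,3], [1,2,6], [1,3,4], [1,5,6], [2,3,5], [2,4,5], [3,4,6], [4,5,6]

so the chain groups are C_0 ≅ Z^7, C_1 ≅ Z^21, C_2 ≅ Z^14.

∂_1: C_1 → C_0 is given by ∂[p,q] = [q] − [p].
The 7×21 boundary matrix has rank 6 and Smith normal form diag(1,1,1,1,1,1).

Boundary ∂_2: C_2 → C_1 acts by ∂[p,q,r] = [q,r] − [p,r] + [p,q]. For instance
  ∂[0,3,5] = [3,5] − [0,5] + [0,3],
  ∂[0,3,6] = [3,6] − [0,6] + [0,3].
The 21×14 boundary matrix has rank 13 and Smith normal form diag(1,1,1,1,1,1,1,1,1,1,1,1,1).

Reading off H_k = ker ∂_k / im ∂_{k+1}:

  H_0: rank C_0 − rank ∂_1 = 7 − 6 = 1, and the invariant factors of ∂_1 are all 1, so H_0 = Z.
  H_1: rank ker ∂_1 − rank ∂_2 = (21 − 6) − 13 = 2, and the invariant factors of ∂_2 are all 1, so H_1 = Z^2.
  H_2: rank ker ∂_2 − rank ∂_3 = (14 − 13) − 0 = 1, and there is no ∂_3, so H_2 = Z.

(K is a triangulation of the torus T^2.)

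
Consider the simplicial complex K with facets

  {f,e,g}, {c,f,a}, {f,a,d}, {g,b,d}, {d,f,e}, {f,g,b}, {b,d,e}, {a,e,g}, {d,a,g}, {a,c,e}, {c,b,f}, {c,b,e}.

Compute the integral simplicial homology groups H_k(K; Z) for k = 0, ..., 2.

Fix the vertex order a < b < c < d < e < f < g and write every simplex with vertices in increasing order. Then dim K = 2 and the simplices of K are:

  0-simplices (7): a, b, c, d, e, f, g
  1-simplices (18): ac, ad, ae, af, ag, bc, bd, be, bf, bg, ce, cf, de, df, dg, ef, eg, fg
  2-simplices (12): ace, acf, adf, adg, aeg, bce, bcf, bde, bdg, bfg, def, efg

so the chain groups are C_0 ≅ Z^7, C_1 ≅ Z^18, C_2 ≅ Z^12.

∂_1: C_1 → C_0 sends each edge [p,q] (with p < q) to q − p. For instance
  ∂bc = c − b.
The 7×18 boundary matrix has rank 6 and Smith normal form diag(1,1,1,1,1,1).

Boundary ∂_2: C_2 → C_1 acts by ∂[p,q,r] = [q,r] − [p,r] + [p,q]. For instance
  ∂bcf = cf − bf + bc,
  ∂adg = dg − ag + ad.
The resulting 18×12 matrix has rank 12, and its Smith normal form has invariant factors (1,1,1,1,1,1,1,1,1,1,1,2).

Reading off H_k = ker ∂_k / im ∂_{k+1}:

  H_0: rank C_0 − rank ∂_1 = 7 − 6 = 1, and the invariant factors of ∂_1 are all 1, so H_0 = Z.
  H_1: rank ker ∂_1 − rank ∂_2 = (18 − 6) − 12 = 0, and ∂_2 has invariant factor 2 > 1, so H_1 = Z/2.
  H_2: rank ker ∂_2 − rank ∂_3 = (12 − 12) − 0 = 0, and there is no ∂_3, so H_2 = 0.

As a check, the Euler characteristic is 7 − 18 + 12 = 1, which agrees with 1 − 0 + 0 = 1.

H_0 = Z,  H_1 = Z/2,  H_2 = 0.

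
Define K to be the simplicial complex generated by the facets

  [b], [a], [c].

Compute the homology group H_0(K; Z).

Fix the vertex order a < b < c and write every simplex with vertices in increasing order. Then dim K = 0 and the simplices of K are:

  0-simplices (3): a, b, c

so the chain groups are C_0 ≅ Z^3.

Computing H_k = (kernel of ∂_k) / (image of ∂_{k+1}):

  H_0: rank C_0 − rank ∂_1 = 3 − 0 = 3, and there is no ∂_1, so H_0 = Z^3.

H_0 ≅ Z^3.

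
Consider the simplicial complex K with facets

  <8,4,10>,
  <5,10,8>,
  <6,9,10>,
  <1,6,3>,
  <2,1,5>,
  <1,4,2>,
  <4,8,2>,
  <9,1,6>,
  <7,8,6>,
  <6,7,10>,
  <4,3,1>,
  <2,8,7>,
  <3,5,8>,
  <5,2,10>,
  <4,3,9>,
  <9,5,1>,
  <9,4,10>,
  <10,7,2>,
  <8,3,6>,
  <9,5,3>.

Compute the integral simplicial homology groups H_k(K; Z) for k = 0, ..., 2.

We work with the vertex ordering 1 < 2 < 3 < 4 < 5 < 6 < 7 < 8 < 9 < 10. The simplices of K, each written with vertices in increasing order, are:

  0-simplices (10): [1], [2], [3], [4], [5], [6], [7], [8], [9], [10]
  1-simplices (30): (30 of them)
  2-simplices (20): (20 of them)

giving chain groups C_0 ≅ Z^10, C_1 ≅ Z^30, C_2 ≅ Z^20.

∂_1: C_1 → C_0 is given by ∂[p,q] = [q] − [p].
The 10×30 boundary matrix has rank 9 and Smith normal form diag(1,1,1,1,1,1,1,1,1).

∂_2: C_2 → C_1 sends each 2-simplex [p,q,r] to [q,r] − [p,r] + [p,q]. For instance
  ∂[2,5,10] = [5,10] − [2,10] + [2,5],
  ∂[5,8,10] = [8,10] − [5,10] + [5,8].
The 30×20 boundary matrix has rank 20 and Smith normal form diag(1,1,1,1,1,1,1,1,1,1,1,1,1,1,1,1,1,1,1,2).

Now H_k = ker ∂_k / im ∂_{k+1}, so:

  H_0: rank C_0 − rank ∂_1 = 10 − 9 = 1, and the invariant factors of ∂_1 are all 1, so H_0 ≅ Z.
  H_1: rank ker ∂_1 − rank ∂_2 = (30 − 9) − 20 = 1, and ∂_2 has invariant factor 2 > 1, so H_1 ≅ Z ⊕ Z/2.
  H_2: rank ker ∂_2 − rank ∂_3 = (20 − 20) − 0 = 0, and there is no ∂_3, so H_2 ≅ 0.

(K is a triangulation of the Klein bottle.)

H_0 = Z,  H_1 = Z ⊕ Z/2,  H_2 = 0.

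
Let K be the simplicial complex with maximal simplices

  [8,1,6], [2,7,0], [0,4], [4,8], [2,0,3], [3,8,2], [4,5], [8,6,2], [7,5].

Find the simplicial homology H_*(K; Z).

Order the vertices as 0 < 1 < 2 < 3 < 4 < 5 < 6 < 7 < 8. Listing each simplex with vertices in this order, K has dimension 2 with simplices:

  0-simplices (9): [0], [1], [2], [3], [4], [5], [6], [7], [8]
  1-simplices (15): [0,2], [0,3], [0,4], [0,7], [1,6], [1,8], [2,3], [2,6], [2,7], [2,8], [3,8], [4,5], [4,8], [5,7], [6,8]
  2-simplices (5): [0,2,3], [0,2,7], [1,6,8], [2,3,8], [2,6,8]

Hence C_0 ≅ Z^9, C_1 ≅ Z^15, C_2 ≅ Z^5.

Boundary ∂_1: C_1 → C_0 maps an edge to its endpoints' difference, ∂[p,q] = q − p. For instance
  ∂[6,8] = [8] − [6].
The resulting 9×15 matrix has rank 8, and its Smith normal form has invariant factors (1,1,1,1,1,1,1,1).

∂_2: C_2 → C_1 sends each 2-simplex [p,q,r] to [q,r] − [p,r] + [p,q]. For instance
  ∂[1,6,8] = [6,8] − [1,8] + [1,6],
  ∂[0,2,7] = [2,7] − [0,7] + [0,2].
As a 15×5 matrix over Z this has rank 5, with invariant factors (1,1,1,1,1).

Reading off H_k = ker ∂_k / im ∂_{k+1}:

  H_0: rank C_0 − rank ∂_1 = 9 − 8 = 1, and the invariant factors of ∂_1 are all 1, so H_0 = Z.
  H_1: rank ker ∂_1 − rank ∂_2 = (15 − 8) − 5 = 2, and the invariant factors of ∂_2 are all 1, so H_1 = Z^2.
  H_2: rank ker ∂_2 − rank ∂_3 = (5 − 5) − 0 = 0, and there is no ∂_3, so H_2 = 0.

H_0 ≅ Z,  H_1 ≅ Z^2,  H_2 = 0.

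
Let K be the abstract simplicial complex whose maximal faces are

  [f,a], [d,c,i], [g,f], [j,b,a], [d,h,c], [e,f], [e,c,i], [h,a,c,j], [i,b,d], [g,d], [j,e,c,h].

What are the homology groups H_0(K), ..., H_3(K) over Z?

H_0 ≅ Z,  H_1 ≅ Z^3,  H_2 = 0,  H_3 = 0.

Fix the vertex order a < b < c < d < e < f < g < h < i < j and write every simplex with vertices in increasing order. Then dim K = 3 and the simplices of K are:

  0-simplices (10): a, b, c, d, e, f, g, h, i, j
  1-simplices (22): ab, ac, af, ah, aj, bd, bi, bj, cd, ce, ch, ci, cj, dg, dh, di, ef, eh, ei, ej, fg, hj
  2-simplices (12): abj, ach, acj, ahj, bdi, cdh, cdi, ceh, cei, cej, chj, ehj
  3-simplices (2): achj, cehj

so the chain groups are C_0 ≅ Z^10, C_1 ≅ Z^22, C_2 ≅ Z^12, C_3 ≅ Z^2.

The boundary map ∂_1: C_1 → C_0 maps an edge to its endpoints' difference, ∂[p,q] = q − p. For instance
  ∂dg = g − d.
This gives a 10×22 integer matrix of rank 9; reducing to Smith normal form yields diagonal entries (1,1,1,1,1,1,1,1,1).

∂_2: C_2 → C_1 maps a triangle to the signed sum of its edges. For instance
  ∂cdh = dh − ch + cd,
  ∂ehj = hj − ej + eh.
The resulting 22×12 matrix has rank 10, and its Smith normal form has invariant factors (1,1,1,1,1,1,1,1,1,1).

The boundary map ∂_3: C_3 → C_2 sends each 3-simplex σ to the alternating sum Σ_i (−1)^i (σ with its i-th vertex removed). For instance
  ∂achj = chj − ahj + acj − ach,
  ∂cehj = ehj − chj + cej − ceh.
The 12×2 boundary matrix has rank 2 and Smith normal form diag(1,1).

From H_k ≅ ker(∂_k) / im(∂_{k+1}) we obtain:

  H_0: rank C_0 − rank ∂_1 = 10 − 9 = 1, and the invariant factors of ∂_1 are all 1, so H_0 ≅ Z.
  H_1: rank ker ∂_1 − rank ∂_2 = (22 − 9) − 10 = 3, and the invariant factors of ∂_2 are all 1, so H_1 ≅ Z^3.
  H_2: rank ker ∂_2 − rank ∂_3 = (12 − 10) − 2 = 0, and the invariant factors of ∂_3 are all 1, so H_2 ≅ 0.
  H_3: rank ker ∂_3 − rank ∂_4 = (2 − 2) − 0 = 0, and there is no ∂_4, so H_3 ≅ 0.

As a check, the Euler characteristic is 10 − 22 + 12 − 2 = -2, which agrees with 1 − 3 + 0 − 0 = -2.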